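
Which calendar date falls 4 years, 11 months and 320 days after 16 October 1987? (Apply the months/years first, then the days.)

Advancing 4 years, 11 months and 320 days from October 16, 1987: first the month/year part, then the days.
+4 years → 1991; month 10 + 11 = 21, which is month 9 of year 1992 → September 1992.
Day 16 is valid in September, giving September 16, 1992.
Now add 320 days from September 16, 1992.
September has 30 days, so 30 − 16 = 14 days remain after September 16, 1992; 320 − 14 = 306 left.
October 1992 has 31 days: 306 − 31 = 275 left.
November 1992 has 30 days: 275 − 30 = 245 left.
December 1992 has 31 days: 245 − 31 = 214 left.
January 1993 has 31 days: 214 − 31 = 183 left.
February 1993 has 28 days (1993 is not a leap year): 183 − 28 = 155 left.
March 1993 has 31 days: 155 − 31 = 124 left.
April 1993 has 30 days: 124 − 30 = 94 left.
May 1993 has 31 days: 94 − 31 = 63 left.
June 1993 has 30 days: 63 − 30 = 33 left.
July 1993 has 31 days: 33 − 31 = 2 left.
2 days into August 1993 → August 2, 1993.

August 2, 1993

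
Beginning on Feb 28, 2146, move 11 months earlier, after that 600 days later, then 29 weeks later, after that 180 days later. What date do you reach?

December 6, 2147

Subtracting 11 months from February 28, 2146:
month 2 − 11 = -9, which is month 3 of year 2145 → March 2145.
Day 28 is valid in March, giving March 28, 2145.
Advancing 600 days from March 28, 2145:
March has 31 days, so 31 − 28 = 3 days remain after March 28, 2145; 600 − 3 = 597 left.
April 2145 has 30 days: 597 − 30 = 567 left.
May 2145 has 31 days: 567 − 31 = 536 left.
June 2145 has 30 days: 536 − 30 = 506 left.
July 2145 has 31 days: 506 − 31 = 475 left.
August 2145 has 31 days: 475 − 31 = 444 left.
September 2145 has 30 days: 444 − 30 = 414 left.
October 2145 has 31 days: 414 − 31 = 383 left.
November 2145 has 30 days: 383 − 30 = 353 left.
December 2145 has 31 days: 353 − 31 = 322 left.
January 2146 has 31 days: 322 − 31 = 291 left.
February 2146 has 28 days (2146 is not a leap year): 291 − 28 = 263 left.
March 2146 has 31 days: 263 − 31 = 232 left.
April 2146 has 30 days: 232 − 30 = 202 left.
May 2146 has 31 days: 202 − 31 = 171 left.
June 2146 has 30 days: 171 − 30 = 141 left.
July 2146 has 31 days: 141 − 31 = 110 left.
August 2146 has 31 days: 110 − 31 = 79 left.
September 2146 has 30 days: 79 − 30 = 49 left.
October 2146 has 31 days: 49 − 31 = 18 left.
18 days into November 2146 → November 18, 2146.
Counting forward 29 weeks (= 203 days) from November 18, 2146:
November has 30 days, so 30 − 18 = 12 days remain after November 18, 2146; 203 − 12 = 191 left.
December 2146 has 31 days: 191 − 31 = 160 left.
January 2147 has 31 days: 160 − 31 = 129 left.
February 2147 has 28 days (2147 is not a leap year): 129 − 28 = 101 left.
March 2147 has 31 days: 101 − 31 = 70 left.
April 2147 has 30 days: 70 − 30 = 40 left.
May 2147 has 31 days: 40 − 31 = 9 left.
9 days into June 2147 → June 9, 2147.
Counting forward 180 days from June 9, 2147:
June has 30 days, so 30 − 9 = 21 days remain after June 9, 2147; 180 − 21 = 159 left.
July 2147 has 31 days: 159 − 31 = 128 left.
August 2147 has 31 days: 128 − 31 = 97 left.
September 2147 has 30 days: 97 − 30 = 67 left.
October 2147 has 31 days: 67 − 31 = 36 left.
November 2147 has 30 days: 36 − 30 = 6 left.
6 days into December 2147 → December 6, 2147.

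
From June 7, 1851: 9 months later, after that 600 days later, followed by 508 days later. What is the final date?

Adding 9 months from June 7, 1851:
month 6 + 9 = 15, which is month 3 of year 1852 → March 1852.
Day 7 is valid in March, giving March 7, 1852.
Adding 600 days from March 7, 1852:
March has 31 days, so 31 − 7 = 24 days remain after March 7, 1852; 600 − 24 = 576 left.
April 1852 has 30 days: 576 − 30 = 546 left.
May 1852 has 31 days: 546 − 31 = 515 left.
June 1852 has 30 days: 515 − 30 = 485 left.
July 1852 has 31 days: 485 − 31 = 454 left.
August 1852 has 31 days: 454 − 31 = 423 left.
September 1852 has 30 days: 423 − 30 = 393 left.
October 1852 has 31 days: 393 − 31 = 362 left.
November 1852 has 30 days: 362 − 30 = 332 left.
December 1852 has 31 days: 332 − 31 = 301 left.
January 1853 has 31 days: 301 − 31 = 270 left.
February 1853 has 28 days (1853 is not a leap year): 270 − 28 = 242 left.
March 1853 has 31 days: 242 − 31 = 211 left.
April 1853 has 30 days: 211 − 30 = 181 left.
May 1853 has 31 days: 181 − 31 = 150 left.
June 1853 has 30 days: 150 − 30 = 120 left.
July 1853 has 31 days: 120 − 31 = 89 left.
August 1853 has 31 days: 89 − 31 = 58 left.
September 1853 has 30 days: 58 − 30 = 28 left.
28 days into October 1853 → October 28, 1853.
Adding 508 days from October 28, 1853:
October has 31 days, so 31 − 28 = 3 days remain after October 28, 1853; 508 − 3 = 505 left.
November 1853 has 30 days: 505 − 30 = 475 left.
December 1853 has 31 days: 475 − 31 = 444 left.
January 1854 has 31 days: 444 − 31 = 413 left.
February 1854 has 28 days (1854 is not a leap year): 413 − 28 = 385 left.
March 1854 has 31 days: 385 − 31 = 354 left.
April 1854 has 30 days: 354 − 30 = 324 left.
May 1854 has 31 days: 324 − 31 = 293 left.
June 1854 has 30 days: 293 − 30 = 263 left.
July 1854 has 31 days: 263 − 31 = 232 left.
August 1854 has 31 days: 232 − 31 = 201 left.
September 1854 has 30 days: 201 − 30 = 171 left.
October 1854 has 31 days: 171 − 31 = 140 left.
November 1854 has 30 days: 140 − 30 = 110 left.
December 1854 has 31 days: 110 − 31 = 79 left.
January 1855 has 31 days: 79 − 31 = 48 left.
February 1855 has 28 days (1855 is not a leap year): 48 − 28 = 20 left.
20 days into March 1855 → March 20, 1855.

March 20, 1855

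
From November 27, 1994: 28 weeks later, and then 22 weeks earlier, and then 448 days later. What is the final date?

March 31, 1996

Advancing 28 weeks (= 196 days) from November 27, 1994:
November has 30 days, so 30 − 27 = 3 days remain after November 27, 1994; 196 − 3 = 193 left.
December 1994 has 31 days: 193 − 31 = 162 left.
January 1995 has 31 days: 162 − 31 = 131 left.
February 1995 has 28 days (1995 is not a leap year): 131 − 28 = 103 left.
March 1995 has 31 days: 103 − 31 = 72 left.
April 1995 has 30 days: 72 − 30 = 42 left.
May 1995 has 31 days: 42 − 31 = 11 left.
11 days into June 1995 → June 11, 1995.
Going back 22 weeks (= 154 days) from June 11, 1995:
Going back 11 days from June 11, 1995 reaches the end of the previous month; 154 − 11 = 143 left.
May 1995 has 31 days: 143 − 31 = 112 left.
April 1995 has 30 days: 112 − 30 = 82 left.
March 1995 has 31 days: 82 − 31 = 51 left.
February 1995 has 28 days (1995 is not a leap year): 51 − 28 = 23 left.
January 1995 has 31 days; 31 − 23 = 8 → January 8, 1995.
Counting forward 448 days from January 8, 1995:
January has 31 days, so 31 − 8 = 23 days remain after January 8, 1995; 448 − 23 = 425 left.
February 1995 has 28 days (1995 is not a leap year): 425 − 28 = 397 left.
March 1995 has 31 days: 397 − 31 = 366 left.
April 1995 has 30 days: 366 − 30 = 336 left.
May 1995 has 31 days: 336 − 31 = 305 left.
June 1995 has 30 days: 305 − 30 = 275 left.
July 1995 has 31 days: 275 − 31 = 244 left.
August 1995 has 31 days: 244 − 31 = 213 left.
September 1995 has 30 days: 213 − 30 = 183 left.
October 1995 has 31 days: 183 − 31 = 152 left.
November 1995 has 30 days: 152 − 30 = 122 left.
December 1995 has 31 days: 122 − 31 = 91 left.
January 1996 has 31 days: 91 − 31 = 60 left.
February 1996 has 29 days (1996 is a leap year): 60 − 29 = 31 left.
31 days into March 1996 → March 31, 1996.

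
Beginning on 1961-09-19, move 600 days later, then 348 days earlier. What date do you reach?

May 29, 1962

Advancing 600 days from September 19, 1961:
September has 30 days, so 30 − 19 = 11 days remain after September 19, 1961; 600 − 11 = 589 left.
October 1961 has 31 days: 589 − 31 = 558 left.
November 1961 has 30 days: 558 − 30 = 528 left.
December 1961 has 31 days: 528 − 31 = 497 left.
January 1962 has 31 days: 497 − 31 = 466 left.
February 1962 has 28 days (1962 is not a leap year): 466 − 28 = 438 left.
March 1962 has 31 days: 438 − 31 = 407 left.
April 1962 has 30 days: 407 − 30 = 377 left.
May 1962 has 31 days: 377 − 31 = 346 left.
June 1962 has 30 days: 346 − 30 = 316 left.
July 1962 has 31 days: 316 − 31 = 285 left.
August 1962 has 31 days: 285 − 31 = 254 left.
September 1962 has 30 days: 254 − 30 = 224 left.
October 1962 has 31 days: 224 − 31 = 193 left.
November 1962 has 30 days: 193 − 30 = 163 left.
December 1962 has 31 days: 163 − 31 = 132 left.
January 1963 has 31 days: 132 − 31 = 101 left.
February 1963 has 28 days (1963 is not a leap year): 101 − 28 = 73 left.
March 1963 has 31 days: 73 − 31 = 42 left.
April 1963 has 30 days: 42 − 30 = 12 left.
12 days into May 1963 → May 12, 1963.
Going back 348 days from May 12, 1963:
Going back 12 days from May 12, 1963 reaches the end of the previous month; 348 − 12 = 336 left.
April 1963 has 30 days: 336 − 30 = 306 left.
March 1963 has 31 days: 306 − 31 = 275 left.
February 1963 has 28 days (1963 is not a leap year): 275 − 28 = 247 left.
January 1963 has 31 days: 247 − 31 = 216 left.
December 1962 has 31 days: 216 − 31 = 185 left.
November 1962 has 30 days: 185 − 30 = 155 left.
October 1962 has 31 days: 155 − 31 = 124 left.
September 1962 has 30 days: 124 − 30 = 94 left.
August 1962 has 31 days: 94 − 31 = 63 left.
July 1962 has 31 days: 63 − 31 = 32 left.
June 1962 has 30 days: 32 − 30 = 2 left.
May 1962 has 31 days; 31 − 2 = 29 → May 29, 1962.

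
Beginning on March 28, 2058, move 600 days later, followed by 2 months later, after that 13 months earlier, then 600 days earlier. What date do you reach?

April 27, 2057

Advancing 600 days from March 28, 2058:
March has 31 days, so 31 − 28 = 3 days remain after March 28, 2058; 600 − 3 = 597 left.
April 2058 has 30 days: 597 − 30 = 567 left.
May 2058 has 31 days: 567 − 31 = 536 left.
June 2058 has 30 days: 536 − 30 = 506 left.
July 2058 has 31 days: 506 − 31 = 475 left.
August 2058 has 31 days: 475 − 31 = 444 left.
September 2058 has 30 days: 444 − 30 = 414 left.
October 2058 has 31 days: 414 − 31 = 383 left.
November 2058 has 30 days: 383 − 30 = 353 left.
December 2058 has 31 days: 353 − 31 = 322 left.
January 2059 has 31 days: 322 − 31 = 291 left.
February 2059 has 28 days (2059 is not a leap year): 291 − 28 = 263 left.
March 2059 has 31 days: 263 − 31 = 232 left.
April 2059 has 30 days: 232 − 30 = 202 left.
May 2059 has 31 days: 202 − 31 = 171 left.
June 2059 has 30 days: 171 − 30 = 141 left.
July 2059 has 31 days: 141 − 31 = 110 left.
August 2059 has 31 days: 110 − 31 = 79 left.
September 2059 has 30 days: 79 − 30 = 49 left.
October 2059 has 31 days: 49 − 31 = 18 left.
18 days into November 2059 → November 18, 2059.
Advancing 2 months from November 18, 2059:
month 11 + 2 = 13, which is month 1 of year 2060 → January 2060.
Day 18 is valid in January, giving January 18, 2060.
Going back 13 months from January 18, 2060:
month 1 − 13 = -12, which is month 12 of year 2058 → December 2058.
Day 18 is valid in December, giving December 18, 2058.
Subtracting 600 days from December 18, 2058:
Going back 18 days from December 18, 2058 reaches the end of the previous month; 600 − 18 = 582 left.
November 2058 has 30 days: 582 − 30 = 552 left.
October 2058 has 31 days: 552 − 31 = 521 left.
September 2058 has 30 days: 521 − 30 = 491 left.
August 2058 has 31 days: 491 − 31 = 460 left.
July 2058 has 31 days: 460 − 31 = 429 left.
June 2058 has 30 days: 429 − 30 = 399 left.
May 2058 has 31 days: 399 − 31 = 368 left.
April 2058 has 30 days: 368 − 30 = 338 left.
March 2058 has 31 days: 338 − 31 = 307 left.
February 2058 has 28 days (2058 is not a leap year): 307 − 28 = 279 left.
January 2058 has 31 days: 279 − 31 = 248 left.
December 2057 has 31 days: 248 − 31 = 217 left.
November 2057 has 30 days: 217 − 30 = 187 left.
October 2057 has 31 days: 187 − 31 = 156 left.
September 2057 has 30 days: 156 − 30 = 126 left.
August 2057 has 31 days: 126 − 31 = 95 left.
July 2057 has 31 days: 95 − 31 = 64 left.
June 2057 has 30 days: 64 − 30 = 34 left.
May 2057 has 31 days: 34 − 31 = 3 left.
April 2057 has 30 days; 30 − 3 = 27 → April 27, 2057.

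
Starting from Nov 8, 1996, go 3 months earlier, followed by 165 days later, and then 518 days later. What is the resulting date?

Going back 3 months from November 8, 1996:
month 11 − 3 = 8 → August 1996.
Day 8 is valid in August, giving August 8, 1996.
Adding 165 days from August 8, 1996:
August has 31 days, so 31 − 8 = 23 days remain after August 8, 1996; 165 − 23 = 142 left.
September 1996 has 30 days: 142 − 30 = 112 left.
October 1996 has 31 days: 112 − 31 = 81 left.
November 1996 has 30 days: 81 − 30 = 51 left.
December 1996 has 31 days: 51 − 31 = 20 left.
20 days into January 1997 → January 20, 1997.
Counting forward 518 days from January 20, 1997:
January has 31 days, so 31 − 20 = 11 days remain after January 20, 1997; 518 − 11 = 507 left.
February 1997 has 28 days (1997 is not a leap year): 507 − 28 = 479 left.
March 1997 has 31 days: 479 − 31 = 448 left.
April 1997 has 30 days: 448 − 30 = 418 left.
May 1997 has 31 days: 418 − 31 = 387 left.
June 1997 has 30 days: 387 − 30 = 357 left.
July 1997 has 31 days: 357 − 31 = 326 left.
August 1997 has 31 days: 326 − 31 = 295 left.
September 1997 has 30 days: 295 − 30 = 265 left.
October 1997 has 31 days: 265 − 31 = 234 left.
November 1997 has 30 days: 234 − 30 = 204 left.
December 1997 has 31 days: 204 − 31 = 173 left.
January 1998 has 31 days: 173 − 31 = 142 left.
February 1998 has 28 days (1998 is not a leap year): 142 − 28 = 114 left.
March 1998 has 31 days: 114 − 31 = 83 left.
April 1998 has 30 days: 83 − 30 = 53 left.
May 1998 has 31 days: 53 − 31 = 22 left.
22 days into June 1998 → June 22, 1998.

June 22, 1998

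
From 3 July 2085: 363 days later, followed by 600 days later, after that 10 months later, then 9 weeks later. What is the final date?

February 22, 2089

Counting forward 363 days from July 3, 2085:
July has 31 days, so 31 − 3 = 28 days remain after July 3, 2085; 363 − 28 = 335 left.
August 2085 has 31 days: 335 − 31 = 304 left.
September 2085 has 30 days: 304 − 30 = 274 left.
October 2085 has 31 days: 274 − 31 = 243 left.
November 2085 has 30 days: 243 − 30 = 213 left.
December 2085 has 31 days: 213 − 31 = 182 left.
January 2086 has 31 days: 182 − 31 = 151 left.
February 2086 has 28 days (2086 is not a leap year): 151 − 28 = 123 left.
March 2086 has 31 days: 123 − 31 = 92 left.
April 2086 has 30 days: 92 − 30 = 62 left.
May 2086 has 31 days: 62 − 31 = 31 left.
June 2086 has 30 days: 31 − 30 = 1 left.
1 day into July 2086 → July 1, 2086.
Counting forward 600 days from July 1, 2086:
July has 31 days, so 31 − 1 = 30 days remain after July 1, 2086; 600 − 30 = 570 left.
August 2086 has 31 days: 570 − 31 = 539 left.
September 2086 has 30 days: 539 − 30 = 509 left.
October 2086 has 31 days: 509 − 31 = 478 left.
November 2086 has 30 days: 478 − 30 = 448 left.
December 2086 has 31 days: 448 − 31 = 417 left.
January 2087 has 31 days: 417 − 31 = 386 left.
February 2087 has 28 days (2087 is not a leap year): 386 − 28 = 358 left.
March 2087 has 31 days: 358 − 31 = 327 left.
April 2087 has 30 days: 327 − 30 = 297 left.
May 2087 has 31 days: 297 − 31 = 266 left.
June 2087 has 30 days: 266 − 30 = 236 left.
July 2087 has 31 days: 236 − 31 = 205 left.
August 2087 has 31 days: 205 − 31 = 174 left.
September 2087 has 30 days: 174 − 30 = 144 left.
October 2087 has 31 days: 144 − 31 = 113 left.
November 2087 has 30 days: 113 − 30 = 83 left.
December 2087 has 31 days: 83 − 31 = 52 left.
January 2088 has 31 days: 52 − 31 = 21 left.
21 days into February 2088 → February 21, 2088.
Counting forward 10 months from February 21, 2088:
month 2 + 10 = 12 → December 2088.
Day 21 is valid in December, giving December 21, 2088.
Advancing 9 weeks (= 63 days) from December 21, 2088:
December has 31 days, so 31 − 21 = 10 days remain after December 21, 2088; 63 − 10 = 53 left.
January 2089 has 31 days: 53 − 31 = 22 left.
22 days into February 2089 → February 22, 2089.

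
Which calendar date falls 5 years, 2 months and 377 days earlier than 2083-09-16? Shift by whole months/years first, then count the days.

July 4, 2077

Going back 5 years, 2 months and 377 days from September 16, 2083: first the month/year part, then the days.
-5 years → 2078; month 9 − 2 = 7 → July 2078.
Day 16 is valid in July, giving July 16, 2078.
Now subtract 377 days from July 16, 2078.
Going back 16 days from July 16, 2078 reaches the end of the previous month; 377 − 16 = 361 left.
June 2078 has 30 days: 361 − 30 = 331 left.
May 2078 has 31 days: 331 − 31 = 300 left.
April 2078 has 30 days: 300 − 30 = 270 left.
March 2078 has 31 days: 270 − 31 = 239 left.
February 2078 has 28 days (2078 is not a leap year): 239 − 28 = 211 left.
January 2078 has 31 days: 211 − 31 = 180 left.
December 2077 has 31 days: 180 − 31 = 149 left.
November 2077 has 30 days: 149 − 30 = 119 left.
October 2077 has 31 days: 119 − 31 = 88 left.
September 2077 has 30 days: 88 − 30 = 58 left.
August 2077 has 31 days: 58 − 31 = 27 left.
July 2077 has 31 days; 31 − 27 = 4 → July 4, 2077.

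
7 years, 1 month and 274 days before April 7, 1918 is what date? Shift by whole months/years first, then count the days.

June 6, 1910

Subtracting 7 years, 1 month and 274 days from April 7, 1918: first the month/year part, then the days.
-7 years → 1911; month 4 − 1 = 3 → March 1911.
Day 7 is valid in March, giving March 7, 1911.
Now subtract 274 days from March 7, 1911.
Going back 7 days from March 7, 1911 reaches the end of the previous month; 274 − 7 = 267 left.
February 1911 has 28 days (1911 is not a leap year): 267 − 28 = 239 left.
January 1911 has 31 days: 239 − 31 = 208 left.
December 1910 has 31 days: 208 − 31 = 177 left.
November 1910 has 30 days: 177 − 30 = 147 left.
October 1910 has 31 days: 147 − 31 = 116 left.
September 1910 has 30 days: 116 − 30 = 86 left.
August 1910 has 31 days: 86 − 31 = 55 left.
July 1910 has 31 days: 55 − 31 = 24 left.
June 1910 has 30 days; 30 − 24 = 6 → June 6, 1910.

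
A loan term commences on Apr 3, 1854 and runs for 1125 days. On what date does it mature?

Adding 1125 days from April 3, 1854.
April has 30 days, so 30 − 3 = 27 days remain after April 3, 1854; 1125 − 27 = 1098 left.
May 1854 has 31 days: 1098 − 31 = 1067 left.
June 1854 has 30 days: 1067 − 30 = 1037 left.
July 1854 has 31 days: 1037 − 31 = 1006 left.
August 1854 has 31 days: 1006 − 31 = 975 left.
September 1854 has 30 days: 975 − 30 = 945 left.
October 1854 has 31 days: 945 − 31 = 914 left.
November 1854 has 30 days: 914 − 30 = 884 left.
December 1854 has 31 days: 884 − 31 = 853 left.
January 1855 has 31 days: 853 − 31 = 822 left.
February 1855 has 28 days (1855 is not a leap year): 822 − 28 = 794 left.
March 1855 has 31 days: 794 − 31 = 763 left.
April 1855 has 30 days: 763 − 30 = 733 left.
May 1855 has 31 days: 733 − 31 = 702 left.
June 1855 has 30 days: 702 − 30 = 672 left.
July 1855 has 31 days: 672 − 31 = 641 left.
August 1855 has 31 days: 641 − 31 = 610 left.
September 1855 has 30 days: 610 − 30 = 580 left.
October 1855 has 31 days: 580 − 31 = 549 left.
November 1855 has 30 days: 549 − 30 = 519 left.
December 1855 has 31 days: 519 − 31 = 488 left.
January 1856 has 31 days: 488 − 31 = 457 left.
February 1856 has 29 days (1856 is a leap year): 457 − 29 = 428 left.
March 1856 has 31 days: 428 − 31 = 397 left.
April 1856 has 30 days: 397 − 30 = 367 left.
May 1856 has 31 days: 367 − 31 = 336 left.
June 1856 has 30 days: 336 − 30 = 306 left.
July 1856 has 31 days: 306 − 31 = 275 left.
August 1856 has 31 days: 275 − 31 = 244 left.
September 1856 has 30 days: 244 − 30 = 214 left.
October 1856 has 31 days: 214 − 31 = 183 left.
November 1856 has 30 days: 183 − 30 = 153 left.
December 1856 has 31 days: 153 − 31 = 122 left.
January 1857 has 31 days: 122 − 31 = 91 left.
February 1857 has 28 days (1857 is not a leap year): 91 − 28 = 63 left.
March 1857 has 31 days: 63 − 31 = 32 left.
April 1857 has 30 days: 32 − 30 = 2 left.
2 days into May 1857 → May 2, 1857.

May 2, 1857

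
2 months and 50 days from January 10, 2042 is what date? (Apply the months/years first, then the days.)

April 29, 2042

Counting forward 2 months and 50 days from January 10, 2042: first the month/year part, then the days.
month 1 + 2 = 3 → March 2042.
Day 10 is valid in March, giving March 10, 2042.
Now add 50 days from March 10, 2042.
March has 31 days, so 31 − 10 = 21 days remain after March 10, 2042; 50 − 21 = 29 left.
29 days into April 2042 → April 29, 2042.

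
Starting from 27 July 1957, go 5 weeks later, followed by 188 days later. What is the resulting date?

Adding 5 weeks (= 35 days) from July 27, 1957:
July has 31 days, so 31 − 27 = 4 days remain after July 27, 1957; 35 − 4 = 31 left.
31 days into August 1957 → August 31, 1957.
Counting forward 188 days from August 31, 1957:
August has 31 days, so 31 − 31 = 0 days remain after August 31, 1957; 188 − 0 = 188 left.
September 1957 has 30 days: 188 − 30 = 158 left.
October 1957 has 31 days: 158 − 31 = 127 left.
November 1957 has 30 days: 127 − 30 = 97 left.
December 1957 has 31 days: 97 − 31 = 66 left.
January 1958 has 31 days: 66 − 31 = 35 left.
February 1958 has 28 days (1958 is not a leap year): 35 − 28 = 7 left.
7 days into March 1958 → March 7, 1958.

March 7, 1958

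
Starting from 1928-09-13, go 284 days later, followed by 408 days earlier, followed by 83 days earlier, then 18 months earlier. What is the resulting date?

August 19, 1926

Adding 284 days from September 13, 1928:
September has 30 days, so 30 − 13 = 17 days remain after September 13, 1928; 284 − 17 = 267 left.
October 1928 has 31 days: 267 − 31 = 236 left.
November 1928 has 30 days: 236 − 30 = 206 left.
December 1928 has 31 days: 206 − 31 = 175 left.
January 1929 has 31 days: 175 − 31 = 144 left.
February 1929 has 28 days (1929 is not a leap year): 144 − 28 = 116 left.
March 1929 has 31 days: 116 − 31 = 85 left.
April 1929 has 30 days: 85 − 30 = 55 left.
May 1929 has 31 days: 55 − 31 = 24 left.
24 days into June 1929 → June 24, 1929.
Subtracting 408 days from June 24, 1929:
Going back 24 days from June 24, 1929 reaches the end of the previous month; 408 − 24 = 384 left.
May 1929 has 31 days: 384 − 31 = 353 left.
April 1929 has 30 days: 353 − 30 = 323 left.
March 1929 has 31 days: 323 − 31 = 292 left.
February 1929 has 28 days (1929 is not a leap year): 292 − 28 = 264 left.
January 1929 has 31 days: 264 − 31 = 233 left.
December 1928 has 31 days: 233 − 31 = 202 left.
November 1928 has 30 days: 202 − 30 = 172 left.
October 1928 has 31 days: 172 − 31 = 141 left.
September 1928 has 30 days: 141 − 30 = 111 left.
August 1928 has 31 days: 111 − 31 = 80 left.
July 1928 has 31 days: 80 − 31 = 49 left.
June 1928 has 30 days: 49 − 30 = 19 left.
May 1928 has 31 days; 31 − 19 = 12 → May 12, 1928.
Going back 83 days from May 12, 1928:
Going back 12 days from May 12, 1928 reaches the end of the previous month; 83 − 12 = 71 left.
April 1928 has 30 days: 71 − 30 = 41 left.
March 1928 has 31 days: 41 − 31 = 10 left.
February 1928 has 29 days; 29 − 10 = 19 → February 19, 1928.
Going back 18 months from February 19, 1928:
month 2 − 18 = -16, which is month 8 of year 1926 → August 1926.
Day 19 is valid in August, giving August 19, 1926.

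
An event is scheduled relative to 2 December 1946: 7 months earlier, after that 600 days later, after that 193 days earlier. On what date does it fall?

June 13, 1947

Going back 7 months from December 2, 1946:
month 12 − 7 = 5 → May 1946.
Day 2 is valid in May, giving May 2, 1946.
Adding 600 days from May 2, 1946:
May has 31 days, so 31 − 2 = 29 days remain after May 2, 1946; 600 − 29 = 571 left.
June 1946 has 30 days: 571 − 30 = 541 left.
July 1946 has 31 days: 541 − 31 = 510 left.
August 1946 has 31 days: 510 − 31 = 479 left.
September 1946 has 30 days: 479 − 30 = 449 left.
October 1946 has 31 days: 449 − 31 = 418 left.
November 1946 has 30 days: 418 − 30 = 388 left.
December 1946 has 31 days: 388 − 31 = 357 left.
January 1947 has 31 days: 357 − 31 = 326 left.
February 1947 has 28 days (1947 is not a leap year): 326 − 28 = 298 left.
March 1947 has 31 days: 298 − 31 = 267 left.
April 1947 has 30 days: 267 − 30 = 237 left.
May 1947 has 31 days: 237 − 31 = 206 left.
June 1947 has 30 days: 206 − 30 = 176 left.
July 1947 has 31 days: 176 − 31 = 145 left.
August 1947 has 31 days: 145 − 31 = 114 left.
September 1947 has 30 days: 114 − 30 = 84 left.
October 1947 has 31 days: 84 − 31 = 53 left.
November 1947 has 30 days: 53 − 30 = 23 left.
23 days into December 1947 → December 23, 1947.
Subtracting 193 days from December 23, 1947:
Going back 23 days from December 23, 1947 reaches the end of the previous month; 193 − 23 = 170 left.
November 1947 has 30 days: 170 − 30 = 140 left.
October 1947 has 31 days: 140 − 31 = 109 left.
September 1947 has 30 days: 109 − 30 = 79 left.
August 1947 has 31 days: 79 − 31 = 48 left.
July 1947 has 31 days: 48 − 31 = 17 left.
June 1947 has 30 days; 30 − 17 = 13 → June 13, 1947.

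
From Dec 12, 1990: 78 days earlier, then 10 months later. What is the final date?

July 25, 1991

Counting back 78 days from December 12, 1990:
Going back 12 days from December 12, 1990 reaches the end of the previous month; 78 − 12 = 66 left.
November 1990 has 30 days: 66 − 30 = 36 left.
October 1990 has 31 days: 36 − 31 = 5 left.
September 1990 has 30 days; 30 − 5 = 25 → September 25, 1990.
Advancing 10 months from September 25, 1990:
month 9 + 10 = 19, which is month 7 of year 1991 → July 1991.
Day 25 is valid in July, giving July 25, 1991.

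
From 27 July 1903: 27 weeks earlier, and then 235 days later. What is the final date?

September 11, 1903

Subtracting 27 weeks (= 189 days) from July 27, 1903:
Going back 27 days from July 27, 1903 reaches the end of the previous month; 189 − 27 = 162 left.
June 1903 has 30 days: 162 − 30 = 132 left.
May 1903 has 31 days: 132 − 31 = 101 left.
April 1903 has 30 days: 101 − 30 = 71 left.
March 1903 has 31 days: 71 − 31 = 40 left.
February 1903 has 28 days (1903 is not a leap year): 40 − 28 = 12 left.
January 1903 has 31 days; 31 − 12 = 19 → January 19, 1903.
Adding 235 days from January 19, 1903:
January has 31 days, so 31 − 19 = 12 days remain after January 19, 1903; 235 − 12 = 223 left.
February 1903 has 28 days (1903 is not a leap year): 223 − 28 = 195 left.
March 1903 has 31 days: 195 − 31 = 164 left.
April 1903 has 30 days: 164 − 30 = 134 left.
May 1903 has 31 days: 134 − 31 = 103 left.
June 1903 has 30 days: 103 − 30 = 73 left.
July 1903 has 31 days: 73 − 31 = 42 left.
August 1903 has 31 days: 42 − 31 = 11 left.
11 days into September 1903 → September 11, 1903.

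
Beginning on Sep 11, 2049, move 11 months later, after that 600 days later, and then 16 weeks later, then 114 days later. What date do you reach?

Advancing 11 months from September 11, 2049:
month 9 + 11 = 20, which is month 8 of year 2050 → August 2050.
Day 11 is valid in August, giving August 11, 2050.
Adding 600 days from August 11, 2050:
August has 31 days, so 31 − 11 = 20 days remain after August 11, 2050; 600 − 20 = 580 left.
September 2050 has 30 days: 580 − 30 = 550 left.
October 2050 has 31 days: 550 − 31 = 519 left.
November 2050 has 30 days: 519 − 30 = 489 left.
December 2050 has 31 days: 489 − 31 = 458 left.
January 2051 has 31 days: 458 − 31 = 427 left.
February 2051 has 28 days (2051 is not a leap year): 427 − 28 = 399 left.
March 2051 has 31 days: 399 − 31 = 368 left.
April 2051 has 30 days: 368 − 30 = 338 left.
May 2051 has 31 days: 338 − 31 = 307 left.
June 2051 has 30 days: 307 − 30 = 277 left.
July 2051 has 31 days: 277 − 31 = 246 left.
August 2051 has 31 days: 246 − 31 = 215 left.
September 2051 has 30 days: 215 − 30 = 185 left.
October 2051 has 31 days: 185 − 31 = 154 left.
November 2051 has 30 days: 154 − 30 = 124 left.
December 2051 has 31 days: 124 − 31 = 93 left.
January 2052 has 31 days: 93 − 31 = 62 left.
February 2052 has 29 days (2052 is a leap year): 62 − 29 = 33 left.
March 2052 has 31 days: 33 − 31 = 2 left.
2 days into April 2052 → April 2, 2052.
Advancing 16 weeks (= 112 days) from April 2, 2052:
April has 30 days, so 30 − 2 = 28 days remain after April 2, 2052; 112 − 28 = 84 left.
May 2052 has 31 days: 84 − 31 = 53 left.
June 2052 has 30 days: 53 − 30 = 23 left.
23 days into July 2052 → July 23, 2052.
Adding 114 days from July 23, 2052:
July has 31 days, so 31 − 23 = 8 days remain after July 23, 2052; 114 − 8 = 106 left.
August 2052 has 31 days: 106 − 31 = 75 left.
September 2052 has 30 days: 75 − 30 = 45 left.
October 2052 has 31 days: 45 − 31 = 14 left.
14 days into November 2052 → November 14, 2052.

November 14, 2052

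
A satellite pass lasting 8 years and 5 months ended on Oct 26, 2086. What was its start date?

Going back 8 years and 5 months from October 26, 2086.
-8 years → 2078; month 10 − 5 = 5 → May 2078.
Day 26 is valid in May, giving May 26, 2078.

May 26, 2078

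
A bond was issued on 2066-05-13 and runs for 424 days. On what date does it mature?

Advancing 424 days from May 13, 2066.
May has 31 days, so 31 − 13 = 18 days remain after May 13, 2066; 424 − 18 = 406 left.
June 2066 has 30 days: 406 − 30 = 376 left.
July 2066 has 31 days: 376 − 31 = 345 left.
August 2066 has 31 days: 345 − 31 = 314 left.
September 2066 has 30 days: 314 − 30 = 284 left.
October 2066 has 31 days: 284 − 31 = 253 left.
November 2066 has 30 days: 253 − 30 = 223 left.
December 2066 has 31 days: 223 − 31 = 192 left.
January 2067 has 31 days: 192 − 31 = 161 left.
February 2067 has 28 days (2067 is not a leap year): 161 − 28 = 133 left.
March 2067 has 31 days: 133 − 31 = 102 left.
April 2067 has 30 days: 102 − 30 = 72 left.
May 2067 has 31 days: 72 − 31 = 41 left.
June 2067 has 30 days: 41 − 30 = 11 left.
11 days into July 2067 → July 11, 2067.

July 11, 2067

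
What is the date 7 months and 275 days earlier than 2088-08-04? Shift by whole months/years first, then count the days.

April 4, 2087

Going back 7 months and 275 days from August 4, 2088: first the month/year part, then the days.
month 8 − 7 = 1 → January 2088.
Day 4 is valid in January, giving January 4, 2088.
Now subtract 275 days from January 4, 2088.
Going back 4 days from January 4, 2088 reaches the end of the previous month; 275 − 4 = 271 left.
December 2087 has 31 days: 271 − 31 = 240 left.
November 2087 has 30 days: 240 − 30 = 210 left.
October 2087 has 31 days: 210 − 31 = 179 left.
September 2087 has 30 days: 179 − 30 = 149 left.
August 2087 has 31 days: 149 − 31 = 118 left.
July 2087 has 31 days: 118 − 31 = 87 left.
June 2087 has 30 days: 87 − 30 = 57 left.
May 2087 has 31 days: 57 − 31 = 26 left.
April 2087 has 30 days; 30 − 26 = 4 → April 4, 2087.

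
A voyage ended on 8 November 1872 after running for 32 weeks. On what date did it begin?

Subtracting 32 weeks = 224 days from November 8, 1872.
Going back 8 days from November 8, 1872 reaches the end of the previous month; 224 − 8 = 216 left.
October 1872 has 31 days: 216 − 31 = 185 left.
September 1872 has 30 days: 185 − 30 = 155 left.
August 1872 has 31 days: 155 − 31 = 124 left.
July 1872 has 31 days: 124 − 31 = 93 left.
June 1872 has 30 days: 93 − 30 = 63 left.
May 1872 has 31 days: 63 − 31 = 32 left.
April 1872 has 30 days: 32 − 30 = 2 left.
March 1872 has 31 days; 31 − 2 = 29 → March 29, 1872.

March 29, 1872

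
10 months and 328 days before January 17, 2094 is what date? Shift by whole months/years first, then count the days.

April 23, 2092

Subtracting 10 months and 328 days from January 17, 2094: first the month/year part, then the days.
month 1 − 10 = -9, which is month 3 of year 2093 → March 2093.
Day 17 is valid in March, giving March 17, 2093.
Now subtract 328 days from March 17, 2093.
Going back 17 days from March 17, 2093 reaches the end of the previous month; 328 − 17 = 311 left.
February 2093 has 28 days (2093 is not a leap year): 311 − 28 = 283 left.
January 2093 has 31 days: 283 − 31 = 252 left.
December 2092 has 31 days: 252 − 31 = 221 left.
November 2092 has 30 days: 221 − 30 = 191 left.
October 2092 has 31 days: 191 − 31 = 160 left.
September 2092 has 30 days: 160 − 30 = 130 left.
August 2092 has 31 days: 130 − 31 = 99 left.
July 2092 has 31 days: 99 − 31 = 68 left.
June 2092 has 30 days: 68 − 30 = 38 left.
May 2092 has 31 days: 38 − 31 = 7 left.
April 2092 has 30 days; 30 − 7 = 23 → April 23, 2092.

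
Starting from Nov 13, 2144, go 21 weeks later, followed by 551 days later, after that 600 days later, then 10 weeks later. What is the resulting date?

August 12, 2148

Adding 21 weeks (= 147 days) from November 13, 2144:
November has 30 days, so 30 − 13 = 17 days remain after November 13, 2144; 147 − 17 = 130 left.
December 2144 has 31 days: 130 − 31 = 99 left.
January 2145 has 31 days: 99 − 31 = 68 left.
February 2145 has 28 days (2145 is not a leap year): 68 − 28 = 40 left.
March 2145 has 31 days: 40 − 31 = 9 left.
9 days into April 2145 → April 9, 2145.
Counting forward 551 days from April 9, 2145:
April has 30 days, so 30 − 9 = 21 days remain after April 9, 2145; 551 − 21 = 530 left.
May 2145 has 31 days: 530 − 31 = 499 left.
June 2145 has 30 days: 499 − 30 = 469 left.
July 2145 has 31 days: 469 − 31 = 438 left.
August 2145 has 31 days: 438 − 31 = 407 left.
September 2145 has 30 days: 407 − 30 = 377 left.
October 2145 has 31 days: 377 − 31 = 346 left.
November 2145 has 30 days: 346 − 30 = 316 left.
December 2145 has 31 days: 316 − 31 = 285 left.
January 2146 has 31 days: 285 − 31 = 254 left.
February 2146 has 28 days (2146 is not a leap year): 254 − 28 = 226 left.
March 2146 has 31 days: 226 − 31 = 195 left.
April 2146 has 30 days: 195 − 30 = 165 left.
May 2146 has 31 days: 165 − 31 = 134 left.
June 2146 has 30 days: 134 − 30 = 104 left.
July 2146 has 31 days: 104 − 31 = 73 left.
August 2146 has 31 days: 73 − 31 = 42 left.
September 2146 has 30 days: 42 − 30 = 12 left.
12 days into October 2146 → October 12, 2146.
Advancing 600 days from October 12, 2146:
October has 31 days, so 31 − 12 = 19 days remain after October 12, 2146; 600 − 19 = 581 left.
November 2146 has 30 days: 581 − 30 = 551 left.
December 2146 has 31 days: 551 − 31 = 520 left.
January 2147 has 31 days: 520 − 31 = 489 left.
February 2147 has 28 days (2147 is not a leap year): 489 − 28 = 461 left.
March 2147 has 31 days: 461 − 31 = 430 left.
April 2147 has 30 days: 430 − 30 = 400 left.
May 2147 has 31 days: 400 − 31 = 369 left.
June 2147 has 30 days: 369 − 30 = 339 left.
July 2147 has 31 days: 339 − 31 = 308 left.
August 2147 has 31 days: 308 − 31 = 277 left.
September 2147 has 30 days: 277 − 30 = 247 left.
October 2147 has 31 days: 247 − 31 = 216 left.
November 2147 has 30 days: 216 − 30 = 186 left.
December 2147 has 31 days: 186 − 31 = 155 left.
January 2148 has 31 days: 155 − 31 = 124 left.
February 2148 has 29 days (2148 is a leap year): 124 − 29 = 95 left.
March 2148 has 31 days: 95 − 31 = 64 left.
April 2148 has 30 days: 64 − 30 = 34 left.
May 2148 has 31 days: 34 − 31 = 3 left.
3 days into June 2148 → June 3, 2148.
Counting forward 10 weeks (= 70 days) from June 3, 2148:
June has 30 days, so 30 − 3 = 27 days remain after June 3, 2148; 70 − 27 = 43 left.
July 2148 has 31 days: 43 − 31 = 12 left.
12 days into August 2148 → August 12, 2148.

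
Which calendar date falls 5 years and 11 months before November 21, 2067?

December 21, 2061

Counting back 5 years and 11 months from November 21, 2067.
-5 years → 2062; month 11 − 11 = 0, which is month 12 of year 2061 → December 2061.
Day 21 is valid in December, giving December 21, 2061.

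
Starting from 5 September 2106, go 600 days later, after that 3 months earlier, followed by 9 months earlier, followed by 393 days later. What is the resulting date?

May 24, 2108

Advancing 600 days from September 5, 2106:
September has 30 days, so 30 − 5 = 25 days remain after September 5, 2106; 600 − 25 = 575 left.
October 2106 has 31 days: 575 − 31 = 544 left.
November 2106 has 30 days: 544 − 30 = 514 left.
December 2106 has 31 days: 514 − 31 = 483 left.
January 2107 has 31 days: 483 − 31 = 452 left.
February 2107 has 28 days (2107 is not a leap year): 452 − 28 = 424 left.
March 2107 has 31 days: 424 − 31 = 393 left.
April 2107 has 30 days: 393 − 30 = 363 left.
May 2107 has 31 days: 363 − 31 = 332 left.
June 2107 has 30 days: 332 − 30 = 302 left.
July 2107 has 31 days: 302 − 31 = 271 left.
August 2107 has 31 days: 271 − 31 = 240 left.
September 2107 has 30 days: 240 − 30 = 210 left.
October 2107 has 31 days: 210 − 31 = 179 left.
November 2107 has 30 days: 179 − 30 = 149 left.
December 2107 has 31 days: 149 − 31 = 118 left.
January 2108 has 31 days: 118 − 31 = 87 left.
February 2108 has 29 days (2108 is a leap year): 87 − 29 = 58 left.
March 2108 has 31 days: 58 − 31 = 27 left.
27 days into April 2108 → April 27, 2108.
Going back 3 months from April 27, 2108:
month 4 − 3 = 1 → January 2108.
Day 27 is valid in January, giving January 27, 2108.
Going back 9 months from January 27, 2108:
month 1 − 9 = -8, which is month 4 of year 2107 → April 2107.
Day 27 is valid in April, giving April 27, 2107.
Counting forward 393 days from April 27, 2107:
April has 30 days, so 30 − 27 = 3 days remain after April 27, 2107; 393 − 3 = 390 left.
May 2107 has 31 days: 390 − 31 = 359 left.
June 2107 has 30 days: 359 − 30 = 329 left.
July 2107 has 31 days: 329 − 31 = 298 left.
August 2107 has 31 days: 298 − 31 = 267 left.
September 2107 has 30 days: 267 − 30 = 237 left.
October 2107 has 31 days: 237 − 31 = 206 left.
November 2107 has 30 days: 206 − 30 = 176 left.
December 2107 has 31 days: 176 − 31 = 145 left.
January 2108 has 31 days: 145 − 31 = 114 left.
February 2108 has 29 days (2108 is a leap year): 114 − 29 = 85 left.
March 2108 has 31 days: 85 − 31 = 54 left.
April 2108 has 30 days: 54 − 30 = 24 left.
24 days into May 2108 → May 24, 2108.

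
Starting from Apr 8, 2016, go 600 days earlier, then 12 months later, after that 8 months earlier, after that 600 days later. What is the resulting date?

August 8, 2016

Going back 600 days from April 8, 2016:
Going back 8 days from April 8, 2016 reaches the end of the previous month; 600 − 8 = 592 left.
March 2016 has 31 days: 592 − 31 = 561 left.
February 2016 has 29 days (2016 is a leap year): 561 − 29 = 532 left.
January 2016 has 31 days: 532 − 31 = 501 left.
December 2015 has 31 days: 501 − 31 = 470 left.
November 2015 has 30 days: 470 − 30 = 440 left.
October 2015 has 31 days: 440 − 31 = 409 left.
September 2015 has 30 days: 409 − 30 = 379 left.
August 2015 has 31 days: 379 − 31 = 348 left.
July 2015 has 31 days: 348 − 31 = 317 left.
June 2015 has 30 days: 317 − 30 = 287 left.
May 2015 has 31 days: 287 − 31 = 256 left.
April 2015 has 30 days: 256 − 30 = 226 left.
March 2015 has 31 days: 226 − 31 = 195 left.
February 2015 has 28 days (2015 is not a leap year): 195 − 28 = 167 left.
January 2015 has 31 days: 167 − 31 = 136 left.
December 2014 has 31 days: 136 − 31 = 105 left.
November 2014 has 30 days: 105 − 30 = 75 left.
October 2014 has 31 days: 75 − 31 = 44 left.
September 2014 has 30 days: 44 − 30 = 14 left.
August 2014 has 31 days; 31 − 14 = 17 → August 17, 2014.
Counting forward 12 months from August 17, 2014:
month 8 + 12 = 20, which is month 8 of year 2015 → August 2015.
Day 17 is valid in August, giving August 17, 2015.
Going back 8 months from August 17, 2015:
month 8 − 8 = 0, which is month 12 of year 2014 → December 2014.
Day 17 is valid in December, giving December 17, 2014.
Adding 600 days from December 17, 2014:
December has 31 days, so 31 − 17 = 14 days remain after December 17, 2014; 600 − 14 = 586 left.
January 2015 has 31 days: 586 − 31 = 555 left.
February 2015 has 28 days (2015 is not a leap year): 555 − 28 = 527 left.
March 2015 has 31 days: 527 − 31 = 496 left.
April 2015 has 30 days: 496 − 30 = 466 left.
May 2015 has 31 days: 466 − 31 = 435 left.
June 2015 has 30 days: 435 − 30 = 405 left.
July 2015 has 31 days: 405 − 31 = 374 left.
August 2015 has 31 days: 374 − 31 = 343 left.
September 2015 has 30 days: 343 − 30 = 313 left.
October 2015 has 31 days: 313 − 31 = 282 left.
November 2015 has 30 days: 282 − 30 = 252 left.
December 2015 has 31 days: 252 − 31 = 221 left.
January 2016 has 31 days: 221 − 31 = 190 left.
February 2016 has 29 days (2016 is a leap year): 190 − 29 = 161 left.
March 2016 has 31 days: 161 − 31 = 130 left.
April 2016 has 30 days: 130 − 30 = 100 left.
May 2016 has 31 days: 100 − 31 = 69 left.
June 2016 has 30 days: 69 − 30 = 39 left.
July 2016 has 31 days: 39 − 31 = 8 left.
8 days into August 2016 → August 8, 2016.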